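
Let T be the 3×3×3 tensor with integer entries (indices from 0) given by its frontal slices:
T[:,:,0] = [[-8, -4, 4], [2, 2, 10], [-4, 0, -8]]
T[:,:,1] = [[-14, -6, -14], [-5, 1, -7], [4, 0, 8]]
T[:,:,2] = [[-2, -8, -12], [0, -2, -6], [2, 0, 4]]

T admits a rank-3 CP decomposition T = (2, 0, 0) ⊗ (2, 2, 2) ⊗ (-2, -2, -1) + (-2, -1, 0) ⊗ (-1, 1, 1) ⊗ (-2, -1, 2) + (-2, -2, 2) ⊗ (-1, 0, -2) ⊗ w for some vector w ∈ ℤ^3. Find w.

Subtract the known terms from T to get the rank-1 residual R = (-2, -2, 2) ⊗ (-1, 0, -2) ⊗ w, so R[i,j,k] = a[i]·b[j]·w[k]. Pick indices with nonzero a[0]·b[0] = (-2)·(-1) = 2. Only the fibre through (0,0,·) is needed: R[0,0,:] = T[0,0,:] − Σₗ aₗ[0]bₗ[0]cₗ = [-8, -14, -2] − (2)·(2)·(-2, -2, -1) − (-2)·(-1)·(-2, -1, 2) = [4, -4, -2]. Then w[k] = R[0,0,k] / 2 for each k, giving w = [4, -4, -2] / 2 = (2, -2, -1).

w = (2, -2, -1)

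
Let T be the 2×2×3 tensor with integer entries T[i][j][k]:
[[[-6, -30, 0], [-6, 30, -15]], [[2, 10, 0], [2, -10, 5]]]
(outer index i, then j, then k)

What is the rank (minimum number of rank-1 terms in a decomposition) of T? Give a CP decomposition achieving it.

Lower bound: in the mode-3 unfolding of T (rows indexed by k, columns by (i,j)) the 2×2 minor on rows k ∈ {0, 1}, columns (i,j) ∈ {(0,0), (0,1)} is det [[-6, -6], [-30, 30]] = -360 ≠ 0, so that unfolding has rank ≥ 2 and hence rank(T) ≥ 2 (CP rank is at least every unfolding rank, though it can be larger).
Upper bound: T[i,:,:] = a[i]·M for every slice, with a = [3, -1] and M = [[-2, -10, 0], [-2, 10, -5]] (rows j, columns k).
Splitting M by its rows (j = 0, 1), M = [1, 0][-2, -10, 0]ᵀ + [0, 1][-2, 10, -5]ᵀ.
Hence T = [3, -1] ⊗ [1, 0] ⊗ [-2, -10, 0] + [3, -1] ⊗ [0, 1] ⊗ [-2, 10, -5], so rank(T) ≤ 2.
These bounds meet, so rank(T) = 2.

rank(T) = 2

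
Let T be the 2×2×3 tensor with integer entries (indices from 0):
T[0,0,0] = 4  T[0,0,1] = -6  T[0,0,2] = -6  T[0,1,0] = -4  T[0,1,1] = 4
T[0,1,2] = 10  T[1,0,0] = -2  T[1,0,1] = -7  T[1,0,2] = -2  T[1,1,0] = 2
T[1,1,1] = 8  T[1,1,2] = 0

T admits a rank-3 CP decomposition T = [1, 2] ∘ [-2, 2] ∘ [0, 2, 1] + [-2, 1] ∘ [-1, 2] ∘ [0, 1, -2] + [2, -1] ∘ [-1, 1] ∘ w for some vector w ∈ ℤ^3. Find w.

w = [-2, 2, 0]

Subtract the known terms from T to get the rank-1 residual R = [2, -1] ∘ [-1, 1] ∘ w, so R[i,j,k] = a[i]·b[j]·w[k]. Pick indices with nonzero a[0]·b[0] = (2)·(-1) = -2. Only the fibre through (0,0,·) is needed: R[0,0,:] = T[0,0,:] − Σₗ aₗ[0]bₗ[0]cₗ = [4, -6, -6] − (1)·(-2)·[0, 2, 1] − (-2)·(-1)·[0, 1, -2] = [4, -4, 0]. Then w[k] = R[0,0,k] / -2 for each k, giving w = [4, -4, 0] / -2 = [-2, 2, 0].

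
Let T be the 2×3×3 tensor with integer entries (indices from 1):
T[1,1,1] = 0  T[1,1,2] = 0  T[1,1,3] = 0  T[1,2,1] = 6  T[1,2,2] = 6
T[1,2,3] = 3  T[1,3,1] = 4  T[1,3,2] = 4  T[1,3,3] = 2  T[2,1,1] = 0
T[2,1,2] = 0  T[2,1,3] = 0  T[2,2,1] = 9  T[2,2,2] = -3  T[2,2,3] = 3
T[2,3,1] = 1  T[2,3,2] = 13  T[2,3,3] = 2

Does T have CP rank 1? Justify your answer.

No

The mode-2 unfolding of T (rows indexed by j, columns by (i,k) = (1,1), (1,2), (1,3), (2,1), (2,2), (2,3)) is [[0, 0, 0, 0, 0, 0], [6, 6, 3, 9, -3, 3], [4, 4, 2, 1, 13, 2]].
There the 2×2 minor on rows j ∈ {2, 3}, columns (i,k) ∈ {(1,1), (2,1)} is det [[6, 9], [4, 1]] = -30 ≠ 0, so this unfolding has rank ≥ 2; CP rank is at least every unfolding rank, so rank(T) ≥ 2.
In particular rank(T) ≥ 2 > 1, so T is not rank-1.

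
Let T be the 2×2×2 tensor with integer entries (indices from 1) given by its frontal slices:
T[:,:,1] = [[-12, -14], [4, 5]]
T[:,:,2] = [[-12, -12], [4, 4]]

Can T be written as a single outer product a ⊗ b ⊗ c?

No

The mode-2 unfolding of T (rows indexed by j, columns by (i,k) = (1,1), (1,2), (2,1), (2,2)) is [[-12, -12, 4, 4], [-14, -12, 5, 4]].
There the 2×2 minor on rows j ∈ {1, 2}, columns (i,k) ∈ {(1,1), (1,2)} is det [[-12, -12], [-14, -12]] = -24 ≠ 0, so this unfolding has rank ≥ 2; CP rank is at least every unfolding rank, so rank(T) ≥ 2.
In particular rank(T) ≥ 2 > 1, so T is not rank-1.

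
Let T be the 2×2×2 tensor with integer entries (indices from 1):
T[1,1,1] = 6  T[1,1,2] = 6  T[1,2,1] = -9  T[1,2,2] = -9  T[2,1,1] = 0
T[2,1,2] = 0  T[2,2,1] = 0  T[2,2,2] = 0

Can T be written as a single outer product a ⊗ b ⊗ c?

Yes

If T = a ⊗ b ⊗ c then every fibre of T is a multiple of the corresponding factor, so read the factors off the fibres through the nonzero entry T[1,1,1] = 6.
The mode-1 fibre T[:,1,1] = [6, 0] gives a = [1, 0] (primitive direction); the mode-2 fibre T[1,:,1] = [6, -9] gives b = [2, -3]; then c[k] = T[1,1,k] / (a[1]·b[1]) = [6, 6] / 2 = [3, 3].
Expanding [1, 0] ⊗ [2, -3] ⊗ [3, 3] reproduces all 8 entries of T, so T = [1, 0] ⊗ [2, -3] ⊗ [3, 3] and rank(T) ≤ 1.
Equivalently every frontal slice T[:,:,k] is c[k] times the rank-1 matrix [1, 0] ⊗ [2, -3]. So T has rank 1 (it is nonzero).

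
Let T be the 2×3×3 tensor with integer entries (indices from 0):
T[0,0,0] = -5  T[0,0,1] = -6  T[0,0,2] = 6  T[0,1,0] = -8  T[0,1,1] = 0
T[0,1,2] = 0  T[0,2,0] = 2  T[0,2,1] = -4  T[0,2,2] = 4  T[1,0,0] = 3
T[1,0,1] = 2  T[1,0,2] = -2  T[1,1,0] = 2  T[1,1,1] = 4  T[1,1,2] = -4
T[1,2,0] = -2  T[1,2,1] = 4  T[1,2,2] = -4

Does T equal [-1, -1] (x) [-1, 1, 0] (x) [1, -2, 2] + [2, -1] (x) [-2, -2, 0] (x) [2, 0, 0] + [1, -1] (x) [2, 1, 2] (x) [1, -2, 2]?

Yes

Reconstruct entrywise from the claimed factors. For example, T[0,2,0] = 2 and Σₗ aₗ[0]bₗ[2]cₗ[0] = (-1)·(0)·(1) + (2)·(0)·(2) + (1)·(2)·(1) = 2; checking all 18 entries, every one matches. The claim holds.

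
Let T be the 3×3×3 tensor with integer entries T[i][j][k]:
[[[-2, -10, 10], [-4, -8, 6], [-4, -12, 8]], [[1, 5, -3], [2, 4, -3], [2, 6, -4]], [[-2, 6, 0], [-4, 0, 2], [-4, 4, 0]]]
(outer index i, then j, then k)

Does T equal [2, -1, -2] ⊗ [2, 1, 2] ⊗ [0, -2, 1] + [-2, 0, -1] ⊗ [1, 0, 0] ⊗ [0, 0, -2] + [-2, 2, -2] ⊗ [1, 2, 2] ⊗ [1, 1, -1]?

Reconstruct entry (1,0,0) from the claimed factors: Σₗ aₗ[1]bₗ[0]cₗ[0] = (-1)·(2)·(0) + (0)·(1)·(0) + (2)·(1)·(1) = 2, but T[1,0,0] = 1. The claim is false.

No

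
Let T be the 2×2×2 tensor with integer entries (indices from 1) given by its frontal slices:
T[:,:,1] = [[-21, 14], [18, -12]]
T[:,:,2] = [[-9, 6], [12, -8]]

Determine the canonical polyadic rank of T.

Lower bound: the mode-3 unfolding of T (rows indexed by k, columns by (i,j) = (1,1), (1,2), (2,1), (2,2)) is [[-21, 14, 18, -12], [-9, 6, 12, -8]].
There the 2×2 minor on rows k ∈ {1, 2}, columns (i,j) ∈ {(1,1), (2,1)} is det [[-21, 18], [-9, 12]] = -90 ≠ 0, so this unfolding has rank ≥ 2; CP rank is at least every unfolding rank, so rank(T) ≥ 2. (Unfolding ranks only ever bound the CP rank from below — rank(T) can be strictly larger than all of them — so the matching upper bound has to come from an explicit 2-term decomposition.)
Upper bound — finding two terms. Every mode-2 slice of T is a multiple of one matrix: T[:,j,:] = b[j]·M with b = [3, -2] and M = [[-7, -3], [6, 4]] (rows indexed by i, columns by k). So it suffices to write M as a sum of two rank-1 matrices.
Splitting M by its rows (i = 1, 2), M = [1, 0][-7, -3]ᵀ + [0, 1][6, 4]ᵀ.
Hence T = [1, 0] ⊗ [3, -2] ⊗ [-7, -3] + [0, 1] ⊗ [3, -2] ⊗ [6, 4], so rank(T) ≤ 2.
These bounds meet, so rank(T) = 2.

2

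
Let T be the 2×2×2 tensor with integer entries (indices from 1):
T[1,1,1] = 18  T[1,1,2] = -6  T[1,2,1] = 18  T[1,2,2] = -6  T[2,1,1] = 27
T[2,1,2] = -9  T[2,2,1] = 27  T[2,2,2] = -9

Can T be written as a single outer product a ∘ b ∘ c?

If T = a ∘ b ∘ c then every fibre of T is a multiple of the corresponding factor, so read the factors off the fibres through the nonzero entry T[1,1,1] = 18.
The mode-1 fibre T[:,1,1] = [18, 27] gives a = [2, 3] (primitive direction); the mode-2 fibre T[1,:,1] = [18, 18] gives b = [1, 1]; then c[k] = T[1,1,k] / (a[1]·b[1]) = [18, -6] / 2 = [9, -3].
Expanding [2, 3] ∘ [1, 1] ∘ [9, -3] reproduces all 8 entries of T, so T = [2, 3] ∘ [1, 1] ∘ [9, -3] and rank(T) ≤ 1.
Equivalently every frontal slice T[:,:,k] is c[k] times the rank-1 matrix [2, 3] ∘ [1, 1]. So T has rank 1 (it is nonzero).

Yes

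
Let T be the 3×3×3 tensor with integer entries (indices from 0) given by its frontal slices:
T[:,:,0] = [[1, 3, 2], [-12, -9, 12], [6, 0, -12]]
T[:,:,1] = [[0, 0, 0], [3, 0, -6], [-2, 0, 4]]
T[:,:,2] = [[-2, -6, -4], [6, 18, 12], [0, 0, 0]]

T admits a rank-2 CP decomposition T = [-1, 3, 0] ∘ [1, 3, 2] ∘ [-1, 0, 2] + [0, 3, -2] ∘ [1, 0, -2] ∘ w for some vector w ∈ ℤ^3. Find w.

Subtract the known terms from T to get the rank-1 residual R = [0, 3, -2] ∘ [1, 0, -2] ∘ w, so R[i,j,k] = a[i]·b[j]·w[k]. Pick indices with nonzero a[1]·b[0] = (3)·(1) = 3. Only the fibre through (1,0,·) is needed: R[1,0,:] = T[1,0,:] − Σₗ aₗ[1]bₗ[0]cₗ = [-12, 3, 6] − (3)·(1)·[-1, 0, 2] = [-9, 3, 0]. Then w[k] = R[1,0,k] / 3 for each k, giving w = [-9, 3, 0] / 3 = [-3, 1, 0].

w = [-3, 1, 0]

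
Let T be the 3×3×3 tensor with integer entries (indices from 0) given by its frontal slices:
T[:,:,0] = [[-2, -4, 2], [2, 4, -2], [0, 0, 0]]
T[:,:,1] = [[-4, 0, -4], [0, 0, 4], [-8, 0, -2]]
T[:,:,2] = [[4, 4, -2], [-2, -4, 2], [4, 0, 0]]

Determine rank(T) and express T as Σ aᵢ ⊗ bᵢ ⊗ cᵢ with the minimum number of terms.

Lower bound: the mode-1 unfolding of T (rows indexed by i, columns by (j,k) = (0,0), (0,1), (0,2), (1,0), (1,1), (1,2), (2,0), (2,1), (2,2)) is [[-2, -4, 4, -4, 0, 4, 2, -4, -2], [2, 0, -2, 4, 0, -4, -2, 4, 2], [0, -8, 4, 0, 0, 0, 0, -2, 0]].
There the 3×3 minor on rows i ∈ {0, 1, 2}, columns (j,k) ∈ {(0,0), (0,1), (2,1)} is det [[-2, -4, -4], [2, 0, 4], [0, -8, -2]] = -16 ≠ 0, so this unfolding has rank ≥ 3; CP rank is at least every unfolding rank, so rank(T) ≥ 3. (Flattening ranks never certify an upper bound on CP rank; for that we must actually write T with 3 rank-1 terms.)
Upper bound: T is a sum of 3 rank-1 terms, T = (1, -1, 0) ⊗ (1, 2, -1) ⊗ (-2, 0, 2) + (1, 0, 2) ⊗ (1, 0, 0) ⊗ (0, -4, 2) + (2, -2, 1) ⊗ (0, 0, 1) ⊗ (0, -2, 0) (one valid choice — decompositions are not unique — normalised so each a, b is primitive with positive first nonzero entry; check it by expanding all entries), so rank(T) ≤ 3.
These bounds meet, so rank(T) = 3.

rank(T) = 3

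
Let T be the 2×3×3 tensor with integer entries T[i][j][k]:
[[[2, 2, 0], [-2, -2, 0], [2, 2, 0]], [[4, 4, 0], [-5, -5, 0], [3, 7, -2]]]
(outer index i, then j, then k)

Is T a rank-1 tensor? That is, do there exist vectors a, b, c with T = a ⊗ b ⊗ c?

No

The mode-2 unfolding of T (rows indexed by j, columns by (i,k) = (0,0), (0,1), (0,2), (1,0), (1,1), (1,2)) is [[2, 2, 0, 4, 4, 0], [-2, -2, 0, -5, -5, 0], [2, 2, 0, 3, 7, -2]].
There the 3×3 minor on rows j ∈ {0, 1, 2}, columns (i,k) ∈ {(0,0), (1,0), (1,1)} is det [[2, 4, 4], [-2, -5, -5], [2, 3, 7]] = -8 ≠ 0, so this unfolding has rank ≥ 3; CP rank is at least every unfolding rank, so rank(T) ≥ 3.
In particular rank(T) ≥ 3 > 1, so T is not rank-1.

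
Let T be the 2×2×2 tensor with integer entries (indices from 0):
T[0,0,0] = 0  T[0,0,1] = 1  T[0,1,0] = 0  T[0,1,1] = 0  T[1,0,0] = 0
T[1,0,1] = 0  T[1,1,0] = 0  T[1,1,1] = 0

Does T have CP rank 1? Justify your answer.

The mode-1 fibre T[:,0,1] = [1, 0] gives a = [1, 0] (primitive direction); the mode-2 fibre T[0,:,1] = [1, 0] gives b = [1, 0]; then c[k] = T[0,0,k] / (a[0]·b[0]) = [0, 1] / 1 = [0, 1].
Expanding [1, 0] ∘ [1, 0] ∘ [0, 1] reproduces all 8 entries of T, so T = [1, 0] ∘ [1, 0] ∘ [0, 1] and rank(T) ≤ 1.
Equivalently every frontal slice T[:,:,k] is c[k] times the rank-1 matrix [1, 0] ∘ [1, 0]. So T has rank 1 (it is nonzero).

Yes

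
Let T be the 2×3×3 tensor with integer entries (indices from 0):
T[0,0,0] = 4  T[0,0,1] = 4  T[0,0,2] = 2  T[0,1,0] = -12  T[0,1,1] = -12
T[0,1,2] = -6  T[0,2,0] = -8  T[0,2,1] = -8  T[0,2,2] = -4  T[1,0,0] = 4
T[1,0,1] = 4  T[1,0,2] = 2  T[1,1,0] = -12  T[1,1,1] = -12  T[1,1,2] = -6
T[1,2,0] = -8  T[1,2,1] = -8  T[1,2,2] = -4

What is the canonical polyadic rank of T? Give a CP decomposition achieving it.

Lower bound: T ≠ 0 (e.g. T[0,0,0] = 4), so rank(T) ≥ 1.
Upper bound: if T = a (x) b (x) c then every fibre of T is a multiple of the corresponding factor, so read the factors off the fibres through the nonzero entry T[0,0,0] = 4.
The mode-1 fibre T[:,0,0] = [4, 4] gives a = [1, 1] (primitive direction); the mode-2 fibre T[0,:,0] = [4, -12, -8] gives b = [1, -3, -2]; then c[k] = T[0,0,k] / (a[0]·b[0]) = [4, 4, 2] / 1 = [4, 4, 2].
Expanding [1, 1] (x) [1, -3, -2] (x) [4, 4, 2] reproduces all 18 entries of T, so T = [1, 1] (x) [1, -3, -2] (x) [4, 4, 2] and rank(T) ≤ 1.
These bounds meet, so rank(T) = 1.

rank(T) = 1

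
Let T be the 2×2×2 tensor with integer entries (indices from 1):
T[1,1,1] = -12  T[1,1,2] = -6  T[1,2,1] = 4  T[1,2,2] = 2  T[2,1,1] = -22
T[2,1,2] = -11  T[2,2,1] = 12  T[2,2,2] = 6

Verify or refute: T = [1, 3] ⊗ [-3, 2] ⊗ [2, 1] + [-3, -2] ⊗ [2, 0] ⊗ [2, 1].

No

Reconstruct entry (1,1,1) from the claimed factors: Σₗ aₗ[1]bₗ[1]cₗ[1] = (1)·(-3)·(2) + (-3)·(2)·(2) = -18, but T[1,1,1] = -12. The claim is false.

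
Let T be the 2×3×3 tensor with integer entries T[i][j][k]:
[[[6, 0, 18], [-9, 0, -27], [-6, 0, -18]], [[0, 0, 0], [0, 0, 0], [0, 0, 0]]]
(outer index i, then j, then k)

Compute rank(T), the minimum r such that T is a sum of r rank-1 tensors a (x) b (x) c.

Lower bound: T ≠ 0 (e.g. T[0,0,0] = 6), so rank(T) ≥ 1.
Upper bound: if T = a (x) b (x) c then every fibre of T is a multiple of the corresponding factor, so read the factors off the fibres through the nonzero entry T[0,0,0] = 6.
The mode-1 fibre T[:,0,0] = [6, 0] gives a = [1, 0] (primitive direction); the mode-2 fibre T[0,:,0] = [6, -9, -6] gives b = [2, -3, -2]; then c[k] = T[0,0,k] / (a[0]·b[0]) = [6, 0, 18] / 2 = [3, 0, 9].
Expanding [1, 0] (x) [2, -3, -2] (x) [3, 0, 9] reproduces all 18 entries of T, so T = [1, 0] (x) [2, -3, -2] (x) [3, 0, 9] and rank(T) ≤ 1.
These bounds meet, so rank(T) = 1.

1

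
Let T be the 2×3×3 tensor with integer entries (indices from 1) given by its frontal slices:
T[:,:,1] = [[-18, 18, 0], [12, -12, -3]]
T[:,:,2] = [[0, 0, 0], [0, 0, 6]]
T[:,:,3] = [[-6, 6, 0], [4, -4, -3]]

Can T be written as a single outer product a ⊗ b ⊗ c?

The mode-2 unfolding of T (rows indexed by j, columns by (i,k) = (1,1), (1,2), (1,3), (2,1), (2,2), (2,3)) is [[-18, 0, -6, 12, 0, 4], [18, 0, 6, -12, 0, -4], [0, 0, 0, -3, 6, -3]].
There the 2×2 minor on rows j ∈ {1, 3}, columns (i,k) ∈ {(1,1), (2,1)} is det [[-18, 12], [0, -3]] = 54 ≠ 0, so this unfolding has rank ≥ 2; CP rank is at least every unfolding rank, so rank(T) ≥ 2.
In particular rank(T) ≥ 2 > 1, so T is not rank-1.

No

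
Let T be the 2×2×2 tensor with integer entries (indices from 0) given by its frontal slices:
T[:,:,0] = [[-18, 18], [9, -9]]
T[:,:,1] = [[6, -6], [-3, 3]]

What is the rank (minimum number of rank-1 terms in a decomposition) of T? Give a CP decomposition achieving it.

Lower bound: T ≠ 0 (e.g. T[0,0,0] = -18), so rank(T) ≥ 1.
Upper bound: if T = a ⊗ b ⊗ c then every fibre of T is a multiple of the corresponding factor, so read the factors off the fibres through the nonzero entry T[0,0,0] = -18.
The mode-1 fibre T[:,0,0] = [-18, 9] gives a = [2, -1] (primitive direction); the mode-2 fibre T[0,:,0] = [-18, 18] gives b = [1, -1]; then c[k] = T[0,0,k] / (a[0]·b[0]) = [-18, 6] / 2 = [-9, 3].
Expanding [2, -1] ⊗ [1, -1] ⊗ [-9, 3] reproduces all 8 entries of T, so T = [2, -1] ⊗ [1, -1] ⊗ [-9, 3] and rank(T) ≤ 1.
These bounds meet, so rank(T) = 1.

rank(T) = 1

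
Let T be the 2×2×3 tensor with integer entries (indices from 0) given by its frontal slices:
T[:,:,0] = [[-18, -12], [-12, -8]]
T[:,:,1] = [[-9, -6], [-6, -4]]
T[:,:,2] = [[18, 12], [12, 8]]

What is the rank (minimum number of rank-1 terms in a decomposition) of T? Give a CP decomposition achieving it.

rank(T) = 1

Lower bound: T ≠ 0 (e.g. T[0,0,0] = -18), so rank(T) ≥ 1.
Upper bound: the mode-1 fibre T[:,0,0] = [-18, -12] gives a = [3, 2] (primitive direction); the mode-2 fibre T[0,:,0] = [-18, -12] gives b = [3, 2]; then c[k] = T[0,0,k] / (a[0]·b[0]) = [-18, -9, 18] / 9 = [-2, -1, 2].
Expanding [3, 2] ⊗ [3, 2] ⊗ [-2, -1, 2] reproduces all 12 entries of T, so T = [3, 2] ⊗ [3, 2] ⊗ [-2, -1, 2] and rank(T) ≤ 1.
These bounds meet, so rank(T) = 1.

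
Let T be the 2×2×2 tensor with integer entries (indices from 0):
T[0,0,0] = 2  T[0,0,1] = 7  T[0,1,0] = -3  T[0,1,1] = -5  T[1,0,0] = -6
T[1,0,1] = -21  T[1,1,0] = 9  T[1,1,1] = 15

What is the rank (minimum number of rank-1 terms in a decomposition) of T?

Lower bound: the mode-3 unfolding of T (rows indexed by k, columns by (i,j) = (0,0), (0,1), (1,0), (1,1)) is [[2, -3, -6, 9], [7, -5, -21, 15]].
There the 2×2 minor on rows k ∈ {0, 1}, columns (i,j) ∈ {(0,0), (0,1)} is det [[2, -3], [7, -5]] = 11 ≠ 0, so this unfolding has rank ≥ 2; CP rank is at least every unfolding rank, so rank(T) ≥ 2. (Flattening ranks never certify an upper bound on CP rank; for that we must actually write T with 2 rank-1 terms.)
Upper bound — finding two terms. Every mode-1 slice of T is a multiple of one matrix: T[i,:,:] = a[i]·M with a = [1, -3] and M = [[2, 7], [-3, -5]] (rows indexed by j, columns by k). So it suffices to write M as a sum of two rank-1 matrices.
Splitting M by its rows (j = 0, 1), M = [1, 0][2, 7]ᵀ + [0, 1][-3, -5]ᵀ.
Hence T = [1, -3] ⊗ [1, 0] ⊗ [2, 7] + [1, -3] ⊗ [0, 1] ⊗ [-3, -5], so rank(T) ≤ 2.
These bounds meet, so rank(T) = 2.

2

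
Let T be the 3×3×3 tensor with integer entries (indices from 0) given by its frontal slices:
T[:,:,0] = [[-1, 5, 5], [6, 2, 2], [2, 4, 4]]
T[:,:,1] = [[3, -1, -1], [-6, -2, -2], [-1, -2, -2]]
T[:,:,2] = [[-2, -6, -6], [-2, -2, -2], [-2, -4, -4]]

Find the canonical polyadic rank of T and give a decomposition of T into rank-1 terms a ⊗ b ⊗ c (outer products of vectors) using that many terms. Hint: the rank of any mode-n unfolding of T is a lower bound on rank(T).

rank(T) = 3

Lower bound: the mode-3 unfolding of T (rows indexed by k, columns by (i,j) = (0,0), (0,1), (0,2), (1,0), (1,1), (1,2), (2,0), (2,1), (2,2)) is [[-1, 5, 5, 6, 2, 2, 2, 4, 4], [3, -1, -1, -6, -2, -2, -1, -2, -2], [-2, -6, -6, -2, -2, -2, -2, -4, -4]].
There the 3×3 minor on rows k ∈ {0, 1, 2}, columns (i,j) ∈ {(0,0), (0,1), (1,0)} is det [[-1, 5, 6], [3, -1, -6], [-2, -6, -2]] = 4 ≠ 0, so this unfolding has rank ≥ 3; CP rank is at least every unfolding rank, so rank(T) ≥ 3. (This is only a lower bound: in general the CP rank may exceed every unfolding rank, so we still need to exhibit 3 rank-1 terms summing to T.)
Upper bound: T is a sum of 3 rank-1 terms, T = [1, -2, 0] ⊗ [1, -1, -1] ⊗ [-1, 1, 0] + [1, -1, 0] ⊗ [1, 1, 1] ⊗ [-4, 4, 2] + [2, 0, 1] ⊗ [1, 2, 2] ⊗ [2, -1, -2] (written with every a and b primitive with positive leading entry and the scale carried by c; CP decompositions are not unique, and this one is verified by expanding entrywise), so rank(T) ≤ 3.
These bounds meet, so rank(T) = 3.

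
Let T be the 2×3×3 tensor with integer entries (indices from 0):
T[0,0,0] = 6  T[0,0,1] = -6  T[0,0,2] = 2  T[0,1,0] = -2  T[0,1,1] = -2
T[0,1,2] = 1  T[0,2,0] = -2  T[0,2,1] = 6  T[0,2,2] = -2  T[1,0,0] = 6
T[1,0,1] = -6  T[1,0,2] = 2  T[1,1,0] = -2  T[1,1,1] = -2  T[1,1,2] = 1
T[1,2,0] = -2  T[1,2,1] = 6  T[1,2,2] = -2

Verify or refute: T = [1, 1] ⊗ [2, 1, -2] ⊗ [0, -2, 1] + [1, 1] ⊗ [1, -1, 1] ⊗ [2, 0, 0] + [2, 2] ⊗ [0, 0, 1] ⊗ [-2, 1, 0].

Reconstruct entry (0,0,0) from the claimed factors: Σₗ aₗ[0]bₗ[0]cₗ[0] = (1)·(2)·(0) + (1)·(1)·(2) + (2)·(0)·(-2) = 2, but T[0,0,0] = 6. The claim is false.

No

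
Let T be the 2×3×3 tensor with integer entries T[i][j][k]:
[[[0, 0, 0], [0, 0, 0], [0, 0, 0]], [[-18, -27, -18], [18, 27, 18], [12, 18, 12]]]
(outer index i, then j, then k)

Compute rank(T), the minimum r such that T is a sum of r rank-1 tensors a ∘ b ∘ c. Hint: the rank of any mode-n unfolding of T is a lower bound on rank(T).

Lower bound: T ≠ 0 (e.g. T[1,0,0] = -18), so rank(T) ≥ 1.
Upper bound: if T = a ∘ b ∘ c then every fibre of T is a multiple of the corresponding factor, so read the factors off the fibres through the nonzero entry T[1,0,0] = -18.
The mode-1 fibre T[:,0,0] = [0, -18] gives a = [0, 1] (primitive direction); the mode-2 fibre T[1,:,0] = [-18, 18, 12] gives b = [3, -3, -2]; then c[k] = T[1,0,k] / (a[1]·b[0]) = [-18, -27, -18] / 3 = [-6, -9, -6].
Expanding [0, 1] ∘ [3, -3, -2] ∘ [-6, -9, -6] reproduces all 18 entries of T, so T = [0, 1] ∘ [3, -3, -2] ∘ [-6, -9, -6] and rank(T) ≤ 1.
These bounds meet, so rank(T) = 1.

1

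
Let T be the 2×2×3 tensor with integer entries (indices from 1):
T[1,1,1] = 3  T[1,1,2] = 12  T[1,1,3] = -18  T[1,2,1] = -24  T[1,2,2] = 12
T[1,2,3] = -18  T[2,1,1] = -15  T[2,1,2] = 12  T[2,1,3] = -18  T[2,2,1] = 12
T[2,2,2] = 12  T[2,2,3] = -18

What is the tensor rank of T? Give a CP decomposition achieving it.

Lower bound: the mode-2 unfolding of T (rows indexed by j, columns by (i,k) = (1,1), (1,2), (1,3), (2,1), (2,2), (2,3)) is [[3, 12, -18, -15, 12, -18], [-24, 12, -18, 12, 12, -18]].
There the 2×2 minor on rows j ∈ {1, 2}, columns (i,k) ∈ {(1,1), (1,2)} is det [[3, 12], [-24, 12]] = 324 ≠ 0, so this unfolding has rank ≥ 2; CP rank is at least every unfolding rank, so rank(T) ≥ 2. (This is only a lower bound: in general the CP rank may exceed every unfolding rank, so we still need to exhibit 2 rank-1 terms summing to T.)
Upper bound — finding two terms. Write S_k = T[:,:,k] for the frontal slices: S₁ = [[3, -24], [-15, 12]], S₂ = [[12, 12], [12, 12]], S₃ = [[-18, -18], [-18, -18]].
If T = a₁ ⊗ b₁ ⊗ c₁ + a₂ ⊗ b₂ ⊗ c₂ then each S_k = c₁[k]·a₁b₁ᵀ + c₂[k]·a₂b₂ᵀ. S₁ and S₂ are linearly independent, so a₁b₁ᵀ and a₂b₂ᵀ must span the same plane of matrices: they are the rank-1 matrices of the form x·S₁ + y·S₂.
det(x·S₁ + y·S₂) is −324·x² + 648·xy = (-324)·(x − 2·y)(x), vanishing at (x:y) = (2:1) and (0:1).
M₁ = 2·S₁ + S₂ = [[18, -36], [-18, 36]] = 18·(1, -1)(1, -2)ᵀ and M₂ = S₂ = [[12, 12], [12, 12]] = 12·(1, 1)(1, 1)ᵀ, so take a₁ = (1, -1), b₁ = (1, -2), a₂ = (1, 1), b₂ = (1, 1).
Each slice is an integer combination of E₁ = a₁b₁ᵀ and E₂ = a₂b₂ᵀ: S₁ = 9·E₁ − 6·E₂, S₂ = 12·E₂, S₃ = −18·E₂; reading off coefficients, c₁ = (9, 0, 0) and c₂ = (-6, 12, -18).
Hence T = (1, -1) ⊗ (1, -2) ⊗ (9, 0, 0) + (1, 1) ⊗ (1, 1) ⊗ (-6, 12, -18), so rank(T) ≤ 2.
These bounds meet, so rank(T) = 2.

rank(T) = 2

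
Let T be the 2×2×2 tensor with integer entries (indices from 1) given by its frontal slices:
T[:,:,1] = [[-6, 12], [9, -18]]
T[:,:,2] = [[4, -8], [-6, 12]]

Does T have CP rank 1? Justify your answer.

Yes

The mode-1 fibre T[:,1,1] = [-6, 9] gives a = [2, -3] (primitive direction); the mode-2 fibre T[1,:,1] = [-6, 12] gives b = [1, -2]; then c[k] = T[1,1,k] / (a[1]·b[1]) = [-6, 4] / 2 = [-3, 2].
Expanding [2, -3] ⊗ [1, -2] ⊗ [-3, 2] reproduces all 8 entries of T, so T = [2, -3] ⊗ [1, -2] ⊗ [-3, 2] and rank(T) ≤ 1.
Equivalently every frontal slice T[:,:,k] is c[k] times the rank-1 matrix [2, -3] ⊗ [1, -2]. So T has rank 1 (it is nonzero).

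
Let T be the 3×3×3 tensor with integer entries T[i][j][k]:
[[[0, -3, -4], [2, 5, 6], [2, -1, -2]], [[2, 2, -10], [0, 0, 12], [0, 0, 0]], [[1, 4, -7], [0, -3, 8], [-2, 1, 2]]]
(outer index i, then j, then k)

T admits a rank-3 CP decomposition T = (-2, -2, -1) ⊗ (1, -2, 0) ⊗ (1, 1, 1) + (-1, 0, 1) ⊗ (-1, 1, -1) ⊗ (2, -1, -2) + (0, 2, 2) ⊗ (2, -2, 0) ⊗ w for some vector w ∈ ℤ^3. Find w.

Subtract the known terms from T to get the rank-1 residual R = (0, 2, 2) ⊗ (2, -2, 0) ⊗ w, so R[i,j,k] = a[i]·b[j]·w[k]. Pick indices with nonzero a[1]·b[0] = (2)·(2) = 4. Only the fibre through (1,0,·) is needed: R[1,0,:] = T[1,0,:] − Σₗ aₗ[1]bₗ[0]cₗ = [2, 2, -10] − (-2)·(1)·(1, 1, 1) − (0)·(-1)·(2, -1, -2) = [4, 4, -8]. Then w[k] = R[1,0,k] / 4 for each k, giving w = [4, 4, -8] / 4 = (1, 1, -2).

w = (1, 1, -2)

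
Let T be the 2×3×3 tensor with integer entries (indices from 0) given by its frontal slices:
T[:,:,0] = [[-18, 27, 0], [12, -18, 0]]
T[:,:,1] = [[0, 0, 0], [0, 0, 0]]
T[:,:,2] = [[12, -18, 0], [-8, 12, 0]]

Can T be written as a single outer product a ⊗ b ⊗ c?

If T = a ⊗ b ⊗ c then every fibre of T is a multiple of the corresponding factor, so read the factors off the fibres through the nonzero entry T[0,0,0] = -18.
The mode-1 fibre T[:,0,0] = [-18, 12] gives a = [3, -2] (primitive direction); the mode-2 fibre T[0,:,0] = [-18, 27, 0] gives b = [2, -3, 0]; then c[k] = T[0,0,k] / (a[0]·b[0]) = [-18, 0, 12] / 6 = [-3, 0, 2].
Expanding [3, -2] ⊗ [2, -3, 0] ⊗ [-3, 0, 2] reproduces all 18 entries of T, so T = [3, -2] ⊗ [2, -3, 0] ⊗ [-3, 0, 2] and rank(T) ≤ 1.
Equivalently every frontal slice T[:,:,k] is c[k] times the rank-1 matrix [3, -2] ⊗ [2, -3, 0]. So T has rank 1 (it is nonzero).

Yes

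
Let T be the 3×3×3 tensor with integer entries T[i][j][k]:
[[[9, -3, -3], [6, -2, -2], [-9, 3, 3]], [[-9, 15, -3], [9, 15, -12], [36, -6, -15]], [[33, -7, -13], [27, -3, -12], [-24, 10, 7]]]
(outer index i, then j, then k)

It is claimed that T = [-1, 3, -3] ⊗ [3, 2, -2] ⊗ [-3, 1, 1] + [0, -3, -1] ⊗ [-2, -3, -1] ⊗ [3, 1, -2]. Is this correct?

No

Reconstruct entry (0,2,0) from the claimed factors: Σₗ aₗ[0]bₗ[2]cₗ[0] = (-1)·(-2)·(-3) + (0)·(-1)·(3) = -6, but T[0,2,0] = -9. The claim is false.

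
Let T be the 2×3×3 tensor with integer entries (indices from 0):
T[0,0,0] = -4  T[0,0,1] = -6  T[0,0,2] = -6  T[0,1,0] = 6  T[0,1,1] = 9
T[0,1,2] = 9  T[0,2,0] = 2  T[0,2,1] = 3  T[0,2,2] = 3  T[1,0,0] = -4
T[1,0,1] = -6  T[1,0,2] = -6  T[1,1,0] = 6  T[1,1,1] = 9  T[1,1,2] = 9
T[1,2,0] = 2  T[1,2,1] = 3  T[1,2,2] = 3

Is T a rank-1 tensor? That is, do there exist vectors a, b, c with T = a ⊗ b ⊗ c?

The mode-1 fibre T[:,0,0] = [-4, -4] gives a = [1, 1] (primitive direction); the mode-2 fibre T[0,:,0] = [-4, 6, 2] gives b = [2, -3, -1]; then c[k] = T[0,0,k] / (a[0]·b[0]) = [-4, -6, -6] / 2 = [-2, -3, -3].
Expanding [1, 1] ⊗ [2, -3, -1] ⊗ [-2, -3, -3] reproduces all 18 entries of T, so T = [1, 1] ⊗ [2, -3, -1] ⊗ [-2, -3, -3] and rank(T) ≤ 1.
Equivalently every frontal slice T[:,:,k] is c[k] times the rank-1 matrix [1, 1] ⊗ [2, -3, -1]. So T has rank 1 (it is nonzero).

Yes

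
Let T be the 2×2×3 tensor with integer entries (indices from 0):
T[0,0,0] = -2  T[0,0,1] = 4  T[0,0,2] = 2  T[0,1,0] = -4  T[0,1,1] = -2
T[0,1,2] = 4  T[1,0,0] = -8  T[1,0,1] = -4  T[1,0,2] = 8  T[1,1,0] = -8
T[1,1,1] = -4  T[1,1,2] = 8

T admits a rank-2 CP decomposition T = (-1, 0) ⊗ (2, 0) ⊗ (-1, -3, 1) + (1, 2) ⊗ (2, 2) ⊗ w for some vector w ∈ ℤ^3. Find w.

w = (-2, -1, 2)

Subtract the known terms from T to get the rank-1 residual R = (1, 2) ⊗ (2, 2) ⊗ w, so R[i,j,k] = a[i]·b[j]·w[k]. Pick indices with nonzero a[0]·b[0] = (1)·(2) = 2. Only the fibre through (0,0,·) is needed: R[0,0,:] = T[0,0,:] − Σₗ aₗ[0]bₗ[0]cₗ = [-2, 4, 2] − (-1)·(2)·(-1, -3, 1) = [-4, -2, 4]. Then w[k] = R[0,0,k] / 2 for each k, giving w = [-4, -2, 4] / 2 = (-2, -1, 2).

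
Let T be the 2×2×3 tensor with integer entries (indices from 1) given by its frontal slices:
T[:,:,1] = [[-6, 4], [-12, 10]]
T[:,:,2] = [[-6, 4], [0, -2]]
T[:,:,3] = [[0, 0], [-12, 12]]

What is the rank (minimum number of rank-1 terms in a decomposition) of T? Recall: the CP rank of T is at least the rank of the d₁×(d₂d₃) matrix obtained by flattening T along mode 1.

2

Lower bound: the mode-3 unfolding of T (rows indexed by k, columns by (i,j) = (1,1), (1,2), (2,1), (2,2)) is [[-6, 4, -12, 10], [-6, 4, 0, -2], [0, 0, -12, 12]].
There the 2×2 minor on rows k ∈ {1, 2}, columns (i,j) ∈ {(1,1), (2,1)} is det [[-6, -12], [-6, 0]] = -72 ≠ 0, so this unfolding has rank ≥ 2; CP rank is at least every unfolding rank, so rank(T) ≥ 2. (Flattening ranks never certify an upper bound on CP rank; for that we must actually write T with 2 rank-1 terms.)
Upper bound — finding two terms. Write S_k = T[:,:,k] for the frontal slices: S₁ = [[-6, 4], [-12, 10]], S₂ = [[-6, 4], [0, -2]], S₃ = [[0, 0], [-12, 12]].
If T = a₁ ⊗ b₁ ⊗ c₁ + a₂ ⊗ b₂ ⊗ c₂ then each S_k = c₁[k]·a₁b₁ᵀ + c₂[k]·a₂b₂ᵀ. S₁ and S₂ are linearly independent, so a₁b₁ᵀ and a₂b₂ᵀ must span the same plane of matrices: they are the rank-1 matrices of the form x·S₁ + y·S₂.
det(x·S₁ + y·S₂) is −12·x² + 12·y² = (-12)·(x − y)(x + y), vanishing at (x:y) = (1:1) and (1:-1).
M₁ = S₁ + S₂ = [[-12, 8], [-12, 8]] = (-4)·[1, 1][3, -2]ᵀ and M₂ = S₁ − S₂ = [[0, 0], [-12, 12]] = (-12)·[0, 1][1, -1]ᵀ, so take a₁ = [1, 1], b₁ = [3, -2], a₂ = [0, 1], b₂ = [1, -1].
Each slice is an integer combination of E₁ = a₁b₁ᵀ and E₂ = a₂b₂ᵀ: S₁ = −2·E₁ − 6·E₂, S₂ = −2·E₁ + 6·E₂, S₃ = −12·E₂; reading off coefficients, c₁ = [-2, -2, 0] and c₂ = [-6, 6, -12].
Hence T = [1, 1] ⊗ [3, -2] ⊗ [-2, -2, 0] + [0, 1] ⊗ [1, -1] ⊗ [-6, 6, -12], so rank(T) ≤ 2.
These bounds meet, so rank(T) = 2.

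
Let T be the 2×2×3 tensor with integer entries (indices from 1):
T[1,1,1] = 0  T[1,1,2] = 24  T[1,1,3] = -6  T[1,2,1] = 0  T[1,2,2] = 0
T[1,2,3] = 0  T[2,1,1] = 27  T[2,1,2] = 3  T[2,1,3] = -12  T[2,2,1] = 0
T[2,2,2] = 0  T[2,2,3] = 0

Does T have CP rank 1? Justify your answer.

The mode-3 unfolding of T (rows indexed by k, columns by (i,j) = (1,1), (1,2), (2,1), (2,2)) is [[0, 0, 27, 0], [24, 0, 3, 0], [-6, 0, -12, 0]].
There the 2×2 minor on rows k ∈ {1, 2}, columns (i,j) ∈ {(1,1), (2,1)} is det [[0, 27], [24, 3]] = -648 ≠ 0, so this unfolding has rank ≥ 2; CP rank is at least every unfolding rank, so rank(T) ≥ 2.
In particular rank(T) ≥ 2 > 1, so T is not rank-1.

No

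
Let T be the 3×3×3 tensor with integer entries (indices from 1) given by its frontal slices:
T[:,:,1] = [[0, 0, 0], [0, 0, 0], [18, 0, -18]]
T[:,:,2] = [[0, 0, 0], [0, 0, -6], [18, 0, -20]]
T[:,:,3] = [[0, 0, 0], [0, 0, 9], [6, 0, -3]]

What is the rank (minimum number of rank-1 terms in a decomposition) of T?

Lower bound: the mode-3 unfolding of T (rows indexed by k, columns by (i,j) = (1,1), (1,2), (1,3), (2,1), (2,2), (2,3), (3,1), (3,2), (3,3)) is [[0, 0, 0, 0, 0, 0, 18, 0, -18], [0, 0, 0, 0, 0, -6, 18, 0, -20], [0, 0, 0, 0, 0, 9, 6, 0, -3]].
There the 2×2 minor on rows k ∈ {1, 2}, columns (i,j) ∈ {(2,3), (3,1)} is det [[0, 18], [-6, 18]] = 108 ≠ 0, so this unfolding has rank ≥ 2; CP rank is at least every unfolding rank, so rank(T) ≥ 2. (Unfolding ranks only ever bound the CP rank from below — rank(T) can be strictly larger than all of them — so the matching upper bound has to come from an explicit 2-term decomposition.)
Upper bound — finding two terms. Write S_k = T[:,:,k] for the frontal slices: S₁ = [[0, 0, 0], [0, 0, 0], [18, 0, -18]], S₂ = [[0, 0, 0], [0, 0, -6], [18, 0, -20]], S₃ = [[0, 0, 0], [0, 0, 9], [6, 0, -3]].
If T = a₁ ⊗ b₁ ⊗ c₁ + a₂ ⊗ b₂ ⊗ c₂ then each S_k = c₁[k]·a₁b₁ᵀ + c₂[k]·a₂b₂ᵀ. S₁ and S₂ are linearly independent, so a₁b₁ᵀ and a₂b₂ᵀ must span the same plane of matrices: they are the rank-1 matrices of the form x·S₁ + y·S₂.
The 2×2 minor of x·S₁ + y·S₂ on rows {2,3}, columns {1,3} is 108·xy + 108·y² = 108·(y)(x + y), vanishing at (x:y) = (1:0) and (1:-1).
M₁ = S₁ = [[0, 0, 0], [0, 0, 0], [18, 0, -18]] = 18·(0, 0, 1)(1, 0, -1)ᵀ and M₂ = S₁ − S₂ = [[0, 0, 0], [0, 0, 6], [0, 0, 2]] = 2·(0, 3, 1)(0, 0, 1)ᵀ, so take a₁ = (0, 0, 1), b₁ = (1, 0, -1), a₂ = (0, 3, 1), b₂ = (0, 0, 1).
Each slice is an integer combination of E₁ = a₁b₁ᵀ and E₂ = a₂b₂ᵀ: S₁ = 18·E₁, S₂ = 18·E₁ − 2·E₂, S₃ = 6·E₁ + 3·E₂; reading off coefficients, c₁ = (18, 18, 6) and c₂ = (0, -2, 3).
Hence T = (0, 0, 1) ⊗ (1, 0, -1) ⊗ (18, 18, 6) + (0, 3, 1) ⊗ (0, 0, 1) ⊗ (0, -2, 3), so rank(T) ≤ 2.
These bounds meet, so rank(T) = 2.

2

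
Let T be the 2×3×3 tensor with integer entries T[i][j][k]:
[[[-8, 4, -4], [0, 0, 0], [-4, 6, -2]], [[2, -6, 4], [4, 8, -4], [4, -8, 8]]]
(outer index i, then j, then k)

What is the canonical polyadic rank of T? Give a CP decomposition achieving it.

Lower bound: the mode-3 unfolding of T (rows indexed by k, columns by (i,j) = (0,0), (0,1), (0,2), (1,0), (1,1), (1,2)) is [[-8, 0, -4, 2, 4, 4], [4, 0, 6, -6, 8, -8], [-4, 0, -2, 4, -4, 8]].
There the 3×3 minor on rows k ∈ {0, 1, 2}, columns (i,j) ∈ {(0,0), (0,2), (1,0)} is det [[-8, -4, 2], [4, 6, -6], [-4, -2, 4]] = -96 ≠ 0, so this unfolding has rank ≥ 3; CP rank is at least every unfolding rank, so rank(T) ≥ 3. (Flattening ranks never certify an upper bound on CP rank; for that we must actually write T with 3 rank-1 terms.)
Upper bound: T is a sum of 3 rank-1 terms, T = (0, 1) ⊗ (1, -2, 2) ⊗ (-2, -4, 2) + (1, 1) ⊗ (0, 0, 1) ⊗ (4, 2, 2) + (2, -1) ⊗ (1, 0, 1) ⊗ (-4, 2, -2) (written with every a and b primitive with positive leading entry and the scale carried by c; CP decompositions are not unique, and this one is verified by expanding entrywise), so rank(T) ≤ 3.
These bounds meet, so rank(T) = 3.
Check entry T[1,0,0] = 2: (1)·(1)·(-2) + (1)·(0)·(4) + (-1)·(1)·(-4) = 2.

rank(T) = 3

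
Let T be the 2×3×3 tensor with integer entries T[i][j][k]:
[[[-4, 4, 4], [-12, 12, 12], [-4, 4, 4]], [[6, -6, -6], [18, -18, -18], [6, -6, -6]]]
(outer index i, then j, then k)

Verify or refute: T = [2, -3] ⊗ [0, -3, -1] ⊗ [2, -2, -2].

Reconstruct entry (0,0,0) from the claimed factors: Σₗ aₗ[0]bₗ[0]cₗ[0] = (2)·(0)·(2) = 0, but T[0,0,0] = -4. The claim is false.

No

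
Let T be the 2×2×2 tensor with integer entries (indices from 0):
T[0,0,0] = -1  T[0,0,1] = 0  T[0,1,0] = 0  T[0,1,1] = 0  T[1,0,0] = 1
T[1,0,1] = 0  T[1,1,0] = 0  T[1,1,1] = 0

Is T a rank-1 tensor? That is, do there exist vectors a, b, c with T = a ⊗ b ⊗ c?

Yes

If T = a ⊗ b ⊗ c then every fibre of T is a multiple of the corresponding factor, so read the factors off the fibres through the nonzero entry T[0,0,0] = -1.
The mode-1 fibre T[:,0,0] = [-1, 1] gives a = [1, -1] (primitive direction); the mode-2 fibre T[0,:,0] = [-1, 0] gives b = [1, 0]; then c[k] = T[0,0,k] / (a[0]·b[0]) = [-1, 0] / 1 = [-1, 0].
Expanding [1, -1] ⊗ [1, 0] ⊗ [-1, 0] reproduces all 8 entries of T, so T = [1, -1] ⊗ [1, 0] ⊗ [-1, 0] and rank(T) ≤ 1.
Equivalently every frontal slice T[:,:,k] is c[k] times the rank-1 matrix [1, -1] ⊗ [1, 0]. So T has rank 1 (it is nonzero).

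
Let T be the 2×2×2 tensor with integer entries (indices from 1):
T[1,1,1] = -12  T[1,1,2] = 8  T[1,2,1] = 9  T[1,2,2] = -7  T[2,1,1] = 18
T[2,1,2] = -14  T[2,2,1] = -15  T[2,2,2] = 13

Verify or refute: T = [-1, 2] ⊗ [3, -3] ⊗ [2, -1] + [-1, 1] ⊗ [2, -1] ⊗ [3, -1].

No

Reconstruct entry (1,1,2) from the claimed factors: Σₗ aₗ[1]bₗ[1]cₗ[2] = (-1)·(3)·(-1) + (-1)·(2)·(-1) = 5, but T[1,1,2] = 8. The claim is false.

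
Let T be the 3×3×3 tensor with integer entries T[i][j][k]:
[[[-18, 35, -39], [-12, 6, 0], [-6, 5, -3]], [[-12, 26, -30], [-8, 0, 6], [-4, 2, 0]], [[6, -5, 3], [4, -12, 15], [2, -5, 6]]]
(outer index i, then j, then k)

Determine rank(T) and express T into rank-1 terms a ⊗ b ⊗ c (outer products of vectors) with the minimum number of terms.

rank(T) = 2

Lower bound: the mode-3 unfolding of T (rows indexed by k, columns by (i,j) = (0,0), (0,1), (0,2), (1,0), (1,1), (1,2), (2,0), (2,1), (2,2)) is [[-18, -12, -6, -12, -8, -4, 6, 4, 2], [35, 6, 5, 26, 0, 2, -5, -12, -5], [-39, 0, -3, -30, 6, 0, 3, 15, 6]].
There the 2×2 minor on rows k ∈ {0, 1}, columns (i,j) ∈ {(0,0), (0,1)} is det [[-18, -12], [35, 6]] = 312 ≠ 0, so this unfolding has rank ≥ 2; CP rank is at least every unfolding rank, so rank(T) ≥ 2. (Unfolding ranks only ever bound the CP rank from below — rank(T) can be strictly larger than all of them — so the matching upper bound has to come from an explicit 2-term decomposition.)
Upper bound — finding two terms. Write S_k = T[:,:,k] for the frontal slices: S₀ = [[-18, -12, -6], [-12, -8, -4], [6, 4, 2]], S₁ = [[35, 6, 5], [26, 0, 2], [-5, -12, -5]], S₂ = [[-39, 0, -3], [-30, 6, 0], [3, 15, 6]].
If T = a₁ ⊗ b₁ ⊗ c₁ + a₂ ⊗ b₂ ⊗ c₂ then each S_k = c₁[k]·a₁b₁ᵀ + c₂[k]·a₂b₂ᵀ. S₀ and S₁ are linearly independent, so a₁b₁ᵀ and a₂b₂ᵀ must span the same plane of matrices: they are the rank-1 matrices of the form x·S₀ + y·S₁.
The 2×2 minor of x·S₀ + y·S₁ on rows {0,1}, columns {0,1} is 104·xy − 156·y² = 52·(2·x − 3·y)(y), vanishing at (x:y) = (3:2) and (1:0).
M₁ = 3·S₀ + 2·S₁ = [[16, -24, -8], [16, -24, -8], [8, -12, -4]] = 4·[2, 2, 1][2, -3, -1]ᵀ and M₂ = S₀ = [[-18, -12, -6], [-12, -8, -4], [6, 4, 2]] = (-2)·[3, 2, -1][3, 2, 1]ᵀ, so take a₁ = [2, 2, 1], b₁ = [2, -3, -1], a₂ = [3, 2, -1], b₂ = [3, 2, 1].
Each slice is an integer combination of E₁ = a₁b₁ᵀ and E₂ = a₂b₂ᵀ: S₀ = −2·E₂, S₁ = 2·E₁ + 3·E₂, S₂ = −3·E₁ − 3·E₂; reading off coefficients, c₁ = [0, 2, -3] and c₂ = [-2, 3, -3].
Hence T = [2, 2, 1] ⊗ [2, -3, -1] ⊗ [0, 2, -3] + [3, 2, -1] ⊗ [3, 2, 1] ⊗ [-2, 3, -3], so rank(T) ≤ 2.
These bounds meet, so rank(T) = 2.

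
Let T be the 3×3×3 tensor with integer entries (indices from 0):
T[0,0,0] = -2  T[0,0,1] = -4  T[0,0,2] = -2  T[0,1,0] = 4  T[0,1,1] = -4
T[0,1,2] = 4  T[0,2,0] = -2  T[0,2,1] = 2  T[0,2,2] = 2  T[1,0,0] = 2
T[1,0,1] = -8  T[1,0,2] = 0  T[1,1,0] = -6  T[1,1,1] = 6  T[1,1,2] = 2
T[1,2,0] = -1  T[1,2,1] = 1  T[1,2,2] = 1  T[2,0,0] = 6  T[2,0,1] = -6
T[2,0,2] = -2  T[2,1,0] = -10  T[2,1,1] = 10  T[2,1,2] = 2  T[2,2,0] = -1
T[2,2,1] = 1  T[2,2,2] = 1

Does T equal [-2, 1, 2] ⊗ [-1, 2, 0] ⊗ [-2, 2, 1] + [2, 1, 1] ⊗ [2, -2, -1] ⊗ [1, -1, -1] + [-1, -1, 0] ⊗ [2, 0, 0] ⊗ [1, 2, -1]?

Reconstruct entry (0,0,2) from the claimed factors: Σₗ aₗ[0]bₗ[0]cₗ[2] = (-2)·(-1)·(1) + (2)·(2)·(-1) + (-1)·(2)·(-1) = 0, but T[0,0,2] = -2. The claim is false.

No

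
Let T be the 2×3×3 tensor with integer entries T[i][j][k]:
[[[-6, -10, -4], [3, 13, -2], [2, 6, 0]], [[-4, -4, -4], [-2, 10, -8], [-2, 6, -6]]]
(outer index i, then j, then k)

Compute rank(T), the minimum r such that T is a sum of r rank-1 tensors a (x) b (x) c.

Lower bound: in the mode-2 unfolding of T (rows indexed by j, columns by (i,k)) the 3×3 minor on rows j ∈ {0, 1, 2}, columns (i,k) ∈ {(0,0), (0,1), (1,0)} is det [[-6, -10, -4], [3, 13, -2], [2, 6, -2]] = 96 ≠ 0, so that unfolding has rank ≥ 3 and hence rank(T) ≥ 3 (CP rank is at least every unfolding rank, though it can be larger).
Upper bound: T is a sum of 3 rank-1 terms, T = (1, 1) (x) (1, -1, 0) (x) (4, -4, 8) + (1, 2) (x) (2, 1, 2) (x) (-1, 1, -2) + (2, 1) (x) (2, -2, -1) (x) (-2, -2, -2) (written with every a and b primitive with positive leading entry and the scale carried by c; CP decompositions are not unique, and this one is verified by expanding entrywise), so rank(T) ≤ 3.
These bounds meet, so rank(T) = 3.

3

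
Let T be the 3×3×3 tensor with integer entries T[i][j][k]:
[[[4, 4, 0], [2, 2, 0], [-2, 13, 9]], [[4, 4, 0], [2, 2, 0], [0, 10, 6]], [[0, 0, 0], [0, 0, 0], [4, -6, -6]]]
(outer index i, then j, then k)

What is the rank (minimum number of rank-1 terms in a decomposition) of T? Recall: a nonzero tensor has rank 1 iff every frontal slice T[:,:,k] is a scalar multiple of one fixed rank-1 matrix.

2

Lower bound: the mode-3 unfolding of T (rows indexed by k, columns by (i,j) = (0,0), (0,1), (0,2), (1,0), (1,1), (1,2), (2,0), (2,1), (2,2)) is [[4, 2, -2, 4, 2, 0, 0, 0, 4], [4, 2, 13, 4, 2, 10, 0, 0, -6], [0, 0, 9, 0, 0, 6, 0, 0, -6]].
There the 2×2 minor on rows k ∈ {0, 1}, columns (i,j) ∈ {(0,0), (0,2)} is det [[4, -2], [4, 13]] = 60 ≠ 0, so this unfolding has rank ≥ 2; CP rank is at least every unfolding rank, so rank(T) ≥ 2. (Flattening ranks never certify an upper bound on CP rank; for that we must actually write T with 2 rank-1 terms.)
Upper bound — finding two terms. Write S_k = T[:,:,k] for the frontal slices: S₀ = [[4, 2, -2], [4, 2, 0], [0, 0, 4]], S₁ = [[4, 2, 13], [4, 2, 10], [0, 0, -6]], S₂ = [[0, 0, 9], [0, 0, 6], [0, 0, -6]].
If T = a₁ ⊗ b₁ ⊗ c₁ + a₂ ⊗ b₂ ⊗ c₂ then each S_k = c₁[k]·a₁b₁ᵀ + c₂[k]·a₂b₂ᵀ. S₀ and S₁ are linearly independent, so a₁b₁ᵀ and a₂b₂ᵀ must span the same plane of matrices: they are the rank-1 matrices of the form x·S₀ + y·S₁.
The 2×2 minor of x·S₀ + y·S₁ on rows {0,1}, columns {0,2} is 8·x² − 4·xy − 12·y² = 4·(2·x − 3·y)(x + y), vanishing at (x:y) = (3:2) and (1:-1).
M₁ = 3·S₀ + 2·S₁ = [[20, 10, 20], [20, 10, 20], [0, 0, 0]] = 10·[1, 1, 0][2, 1, 2]ᵀ and M₂ = S₀ − S₁ = [[0, 0, -15], [0, 0, -10], [0, 0, 10]] = (-5)·[3, 2, -2][0, 0, 1]ᵀ, so take a₁ = [1, 1, 0], b₁ = [2, 1, 2], a₂ = [3, 2, -2], b₂ = [0, 0, 1].
Each slice is an integer combination of E₁ = a₁b₁ᵀ and E₂ = a₂b₂ᵀ: S₀ = 2·E₁ − 2·E₂, S₁ = 2·E₁ + 3·E₂, S₂ = 3·E₂; reading off coefficients, c₁ = [2, 2, 0] and c₂ = [-2, 3, 3].
Hence T = [1, 1, 0] ⊗ [2, 1, 2] ⊗ [2, 2, 0] + [3, 2, -2] ⊗ [0, 0, 1] ⊗ [-2, 3, 3], so rank(T) ≤ 2.
These bounds meet, so rank(T) = 2.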